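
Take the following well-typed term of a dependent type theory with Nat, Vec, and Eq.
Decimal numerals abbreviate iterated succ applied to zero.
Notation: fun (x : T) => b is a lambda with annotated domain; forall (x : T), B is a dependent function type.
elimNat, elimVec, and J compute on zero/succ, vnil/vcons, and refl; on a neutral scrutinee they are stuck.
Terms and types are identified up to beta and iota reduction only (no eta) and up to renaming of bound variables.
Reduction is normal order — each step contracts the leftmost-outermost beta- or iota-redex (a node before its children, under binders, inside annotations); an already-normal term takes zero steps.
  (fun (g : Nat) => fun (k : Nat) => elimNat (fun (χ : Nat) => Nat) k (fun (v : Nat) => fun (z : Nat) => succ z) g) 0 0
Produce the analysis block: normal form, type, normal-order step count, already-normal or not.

normal form:
  0
inferred type:
  Nat
steps to reach normal form (normal order): 3
started in normal form: no
first contracted redex: a beta-redex


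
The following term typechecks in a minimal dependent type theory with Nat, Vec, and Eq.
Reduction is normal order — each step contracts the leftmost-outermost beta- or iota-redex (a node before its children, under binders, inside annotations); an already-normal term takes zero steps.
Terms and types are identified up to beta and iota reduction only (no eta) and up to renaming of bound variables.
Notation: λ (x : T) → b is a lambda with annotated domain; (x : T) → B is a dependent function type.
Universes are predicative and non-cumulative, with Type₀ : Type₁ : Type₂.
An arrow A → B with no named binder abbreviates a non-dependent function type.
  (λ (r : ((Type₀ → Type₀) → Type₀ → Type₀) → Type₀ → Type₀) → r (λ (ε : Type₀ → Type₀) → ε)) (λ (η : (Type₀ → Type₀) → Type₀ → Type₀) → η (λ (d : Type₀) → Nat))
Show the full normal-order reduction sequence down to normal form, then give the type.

normal-order reduction:
  (λ (r : ((Type₀ → Type₀) → Type₀ → Type₀) → Type₀ → Type₀) → r (λ (ε : Type₀ → Type₀) → ε)) (λ (η : (Type₀ → Type₀) → Type₀ → Type₀) → η (λ (d : Type₀) → Nat))
  ~> (λ (r : (Type₀ → Type₀) → Type₀ → Type₀) → r (λ (ε : Type₀) → Nat)) (λ (η : Type₀ → Type₀) → η)
  ~> (λ (r : Type₀ → Type₀) → r) (λ (ε : Type₀) → Nat)
  ~> λ (r : Type₀) → Nat
type:
  Type₀ → Type₀


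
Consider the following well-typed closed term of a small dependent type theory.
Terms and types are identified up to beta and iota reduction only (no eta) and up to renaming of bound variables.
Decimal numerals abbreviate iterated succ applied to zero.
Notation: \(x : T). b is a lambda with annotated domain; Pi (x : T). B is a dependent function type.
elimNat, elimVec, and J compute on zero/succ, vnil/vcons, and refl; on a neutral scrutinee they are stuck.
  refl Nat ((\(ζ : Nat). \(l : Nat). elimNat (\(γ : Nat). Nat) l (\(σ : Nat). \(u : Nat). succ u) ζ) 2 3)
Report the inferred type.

type:
  Eq Nat 5 5


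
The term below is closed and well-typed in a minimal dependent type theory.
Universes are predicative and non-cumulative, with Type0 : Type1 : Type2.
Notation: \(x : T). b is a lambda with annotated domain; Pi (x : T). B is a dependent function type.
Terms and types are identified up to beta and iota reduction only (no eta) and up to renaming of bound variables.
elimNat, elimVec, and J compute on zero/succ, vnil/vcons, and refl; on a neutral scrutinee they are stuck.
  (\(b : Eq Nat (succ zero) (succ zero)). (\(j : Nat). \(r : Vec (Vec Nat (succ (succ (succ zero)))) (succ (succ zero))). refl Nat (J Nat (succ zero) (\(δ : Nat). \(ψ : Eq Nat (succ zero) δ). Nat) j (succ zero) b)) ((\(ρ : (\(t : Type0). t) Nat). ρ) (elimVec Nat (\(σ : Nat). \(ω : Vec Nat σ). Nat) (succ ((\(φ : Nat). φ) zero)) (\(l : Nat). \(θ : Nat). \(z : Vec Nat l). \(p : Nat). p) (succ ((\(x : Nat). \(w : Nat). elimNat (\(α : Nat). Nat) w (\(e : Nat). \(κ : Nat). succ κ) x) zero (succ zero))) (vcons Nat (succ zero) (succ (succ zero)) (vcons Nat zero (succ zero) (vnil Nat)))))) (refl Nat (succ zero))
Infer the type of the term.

the term's type:
  Pi (b : Vec (Vec Nat (succ (succ (succ zero)))) (succ (succ zero))). Eq Nat (succ zero) (succ zero)


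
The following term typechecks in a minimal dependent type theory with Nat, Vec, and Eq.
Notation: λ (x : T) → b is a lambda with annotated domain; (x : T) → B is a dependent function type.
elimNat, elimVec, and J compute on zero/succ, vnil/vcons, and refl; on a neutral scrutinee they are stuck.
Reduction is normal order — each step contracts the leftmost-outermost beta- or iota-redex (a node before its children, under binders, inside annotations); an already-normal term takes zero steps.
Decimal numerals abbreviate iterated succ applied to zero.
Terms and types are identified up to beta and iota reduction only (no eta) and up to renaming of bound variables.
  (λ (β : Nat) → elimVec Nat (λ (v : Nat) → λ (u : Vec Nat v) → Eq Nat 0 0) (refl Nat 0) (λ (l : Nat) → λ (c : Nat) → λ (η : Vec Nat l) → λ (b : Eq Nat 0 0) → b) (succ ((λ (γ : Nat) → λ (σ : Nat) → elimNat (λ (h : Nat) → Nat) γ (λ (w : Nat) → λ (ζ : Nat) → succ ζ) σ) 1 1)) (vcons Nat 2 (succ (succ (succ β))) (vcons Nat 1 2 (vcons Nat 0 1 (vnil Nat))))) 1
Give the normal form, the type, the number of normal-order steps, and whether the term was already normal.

reduced normal form:
  refl Nat 0
type:
  Eq Nat 0 0
steps to reach normal form (normal order): 17
already normal: no
first redex: a beta-redex


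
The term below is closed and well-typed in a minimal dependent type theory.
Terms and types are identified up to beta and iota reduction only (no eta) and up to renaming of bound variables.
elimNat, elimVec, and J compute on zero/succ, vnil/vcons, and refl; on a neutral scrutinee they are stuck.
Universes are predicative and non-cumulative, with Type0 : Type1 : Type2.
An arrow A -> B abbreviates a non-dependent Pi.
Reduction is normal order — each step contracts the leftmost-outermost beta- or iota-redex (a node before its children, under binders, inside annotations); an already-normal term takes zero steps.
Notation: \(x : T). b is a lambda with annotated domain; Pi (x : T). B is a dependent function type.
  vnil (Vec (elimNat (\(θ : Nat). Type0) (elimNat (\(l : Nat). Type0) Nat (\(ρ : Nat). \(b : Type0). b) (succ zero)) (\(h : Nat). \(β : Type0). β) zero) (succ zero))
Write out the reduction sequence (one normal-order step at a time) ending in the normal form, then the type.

reduction (normal order):
  vnil (Vec (elimNat (\(θ : Nat). Type0) (elimNat (\(l : Nat). Type0) Nat (\(ρ : Nat). \(b : Type0). b) (succ zero)) (\(h : Nat). \(β : Type0). β) zero) (succ zero))
  ~> vnil (Vec (elimNat (\(θ : Nat). Type0) Nat (\(l : Nat). \(ρ : Type0). ρ) (succ zero)) (succ zero))
  ~> vnil (Vec ((\(θ : Nat). \(l : Type0). l) zero (elimNat (\(ρ : Nat). Type0) Nat (\(b : Nat). \(h : Type0). h) zero)) (succ zero))
  ~> vnil (Vec ((\(θ : Type0). θ) (elimNat (\(l : Nat). Type0) Nat (\(ρ : Nat). \(b : Type0). b) zero)) (succ zero))
  ~> vnil (Vec (elimNat (\(θ : Nat). Type0) Nat (\(l : Nat). \(ρ : Type0). ρ) zero) (succ zero))
  ~> vnil (Vec Nat (succ zero))
inferred type:
  Vec (Vec Nat (succ zero)) zero


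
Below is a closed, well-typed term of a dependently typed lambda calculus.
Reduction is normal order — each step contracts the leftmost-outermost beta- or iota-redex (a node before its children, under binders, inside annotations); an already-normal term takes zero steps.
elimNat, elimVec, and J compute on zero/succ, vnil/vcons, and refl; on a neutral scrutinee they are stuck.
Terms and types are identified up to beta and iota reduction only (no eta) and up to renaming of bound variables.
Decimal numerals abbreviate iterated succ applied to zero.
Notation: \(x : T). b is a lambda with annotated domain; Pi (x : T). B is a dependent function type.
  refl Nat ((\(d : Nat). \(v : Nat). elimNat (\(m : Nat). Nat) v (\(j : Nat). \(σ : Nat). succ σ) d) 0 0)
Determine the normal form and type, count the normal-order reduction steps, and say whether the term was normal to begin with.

reduced normal form:
  refl Nat 0
inferred type:
  Eq Nat 0 0
reduction steps (normal order): 3
started in normal form: no
first contracted redex: a beta-redex


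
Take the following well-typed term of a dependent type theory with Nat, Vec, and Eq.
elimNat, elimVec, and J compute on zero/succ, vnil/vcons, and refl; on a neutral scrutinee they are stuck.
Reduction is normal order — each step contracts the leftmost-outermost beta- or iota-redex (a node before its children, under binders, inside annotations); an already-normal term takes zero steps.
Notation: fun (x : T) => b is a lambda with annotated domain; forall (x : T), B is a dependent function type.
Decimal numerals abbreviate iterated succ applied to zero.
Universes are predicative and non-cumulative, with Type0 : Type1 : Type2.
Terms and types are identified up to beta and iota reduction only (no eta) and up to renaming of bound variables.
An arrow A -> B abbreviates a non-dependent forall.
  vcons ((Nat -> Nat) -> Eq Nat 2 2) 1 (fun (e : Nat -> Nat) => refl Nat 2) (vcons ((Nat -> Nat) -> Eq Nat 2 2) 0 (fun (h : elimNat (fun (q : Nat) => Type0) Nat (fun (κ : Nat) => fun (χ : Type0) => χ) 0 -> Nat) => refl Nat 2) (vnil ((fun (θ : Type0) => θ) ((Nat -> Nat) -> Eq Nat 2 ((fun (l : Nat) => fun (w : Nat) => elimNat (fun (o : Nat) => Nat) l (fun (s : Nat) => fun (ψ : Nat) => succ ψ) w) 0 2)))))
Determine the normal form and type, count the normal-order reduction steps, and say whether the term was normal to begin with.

resulting normal form:
  vcons ((Nat -> Nat) -> Eq Nat 2 2) 1 (fun (e : Nat -> Nat) => refl Nat 2) (vcons ((Nat -> Nat) -> Eq Nat 2 2) 0 (fun (h : Nat -> Nat) => refl Nat 2) (vnil ((Nat -> Nat) -> Eq Nat 2 2)))
inferred type:
  Vec ((Nat -> Nat) -> Eq Nat 2 2) 2
normal-order step count: 11
already normal: no
first redex: an elimNat iota-redex


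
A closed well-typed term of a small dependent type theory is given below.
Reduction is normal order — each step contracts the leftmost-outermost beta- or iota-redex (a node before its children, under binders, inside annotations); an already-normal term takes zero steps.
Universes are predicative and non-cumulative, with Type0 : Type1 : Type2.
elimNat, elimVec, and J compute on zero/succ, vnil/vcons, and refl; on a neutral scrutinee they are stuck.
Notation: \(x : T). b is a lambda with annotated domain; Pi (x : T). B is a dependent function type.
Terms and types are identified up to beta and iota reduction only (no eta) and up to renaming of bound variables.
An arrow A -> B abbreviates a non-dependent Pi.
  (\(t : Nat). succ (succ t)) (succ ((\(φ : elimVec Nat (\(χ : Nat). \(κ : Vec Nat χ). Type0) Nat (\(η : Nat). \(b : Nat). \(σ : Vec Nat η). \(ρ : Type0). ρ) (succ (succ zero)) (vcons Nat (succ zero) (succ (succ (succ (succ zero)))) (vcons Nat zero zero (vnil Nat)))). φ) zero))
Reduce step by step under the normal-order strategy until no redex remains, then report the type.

normal-order reduction:
  (\(t : Nat). succ (succ t)) (succ ((\(φ : elimVec Nat (\(χ : Nat). \(κ : Vec Nat χ). Type0) Nat (\(η : Nat). \(b : Nat). \(σ : Vec Nat η). \(ρ : Type0). ρ) (succ (succ zero)) (vcons Nat (succ zero) (succ (succ (succ (succ zero)))) (vcons Nat zero zero (vnil Nat)))). φ) zero))
  ~> succ (succ (succ ((\(t : elimVec Nat (\(φ : Nat). \(χ : Vec Nat φ). Type0) Nat (\(κ : Nat). \(η : Nat). \(b : Vec Nat κ). \(σ : Type0). σ) (succ (succ zero)) (vcons Nat (succ zero) (succ (succ (succ (succ zero)))) (vcons Nat zero zero (vnil Nat)))). t) zero)))
  ~> succ (succ (succ zero))
the term's type:
  Nat


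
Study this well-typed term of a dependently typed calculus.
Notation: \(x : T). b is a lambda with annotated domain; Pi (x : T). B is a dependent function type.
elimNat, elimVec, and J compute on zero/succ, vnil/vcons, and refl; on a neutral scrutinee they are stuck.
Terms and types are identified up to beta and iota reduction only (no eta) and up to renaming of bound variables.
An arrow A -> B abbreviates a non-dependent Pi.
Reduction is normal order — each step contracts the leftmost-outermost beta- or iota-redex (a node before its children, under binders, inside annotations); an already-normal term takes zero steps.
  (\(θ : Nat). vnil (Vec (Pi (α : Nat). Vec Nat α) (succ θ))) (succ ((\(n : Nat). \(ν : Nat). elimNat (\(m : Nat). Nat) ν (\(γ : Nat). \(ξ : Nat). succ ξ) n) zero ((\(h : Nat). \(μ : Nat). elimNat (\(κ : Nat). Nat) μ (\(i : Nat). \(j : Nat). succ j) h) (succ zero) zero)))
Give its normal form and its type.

normal form:
  vnil (Vec (Pi (θ : Nat). Vec Nat θ) (succ (succ (succ zero))))
the term's type:
  Vec (Vec (Pi (θ : Nat). Vec Nat θ) (succ (succ (succ zero)))) zero
observation: the term reaches its normal form after 10 normal-order steps.


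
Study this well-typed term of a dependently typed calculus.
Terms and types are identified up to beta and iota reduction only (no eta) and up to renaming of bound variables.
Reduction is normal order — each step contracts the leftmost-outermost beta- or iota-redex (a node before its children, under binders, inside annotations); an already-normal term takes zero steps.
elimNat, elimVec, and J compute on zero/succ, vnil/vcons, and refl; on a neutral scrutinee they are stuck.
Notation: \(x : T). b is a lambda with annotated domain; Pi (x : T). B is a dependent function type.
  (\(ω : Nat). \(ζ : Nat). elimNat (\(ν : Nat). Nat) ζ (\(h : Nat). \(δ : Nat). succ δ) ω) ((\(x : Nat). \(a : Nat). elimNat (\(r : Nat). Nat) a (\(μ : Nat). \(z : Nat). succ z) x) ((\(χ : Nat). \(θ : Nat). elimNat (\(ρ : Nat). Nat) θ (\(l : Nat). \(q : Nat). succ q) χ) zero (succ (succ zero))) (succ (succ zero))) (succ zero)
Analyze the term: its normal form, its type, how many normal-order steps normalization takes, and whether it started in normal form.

normal form:
  succ (succ (succ (succ (succ zero))))
type:
  Nat
reduction steps (normal order): 27
started in normal form: no
first contracted redex: a beta-redex


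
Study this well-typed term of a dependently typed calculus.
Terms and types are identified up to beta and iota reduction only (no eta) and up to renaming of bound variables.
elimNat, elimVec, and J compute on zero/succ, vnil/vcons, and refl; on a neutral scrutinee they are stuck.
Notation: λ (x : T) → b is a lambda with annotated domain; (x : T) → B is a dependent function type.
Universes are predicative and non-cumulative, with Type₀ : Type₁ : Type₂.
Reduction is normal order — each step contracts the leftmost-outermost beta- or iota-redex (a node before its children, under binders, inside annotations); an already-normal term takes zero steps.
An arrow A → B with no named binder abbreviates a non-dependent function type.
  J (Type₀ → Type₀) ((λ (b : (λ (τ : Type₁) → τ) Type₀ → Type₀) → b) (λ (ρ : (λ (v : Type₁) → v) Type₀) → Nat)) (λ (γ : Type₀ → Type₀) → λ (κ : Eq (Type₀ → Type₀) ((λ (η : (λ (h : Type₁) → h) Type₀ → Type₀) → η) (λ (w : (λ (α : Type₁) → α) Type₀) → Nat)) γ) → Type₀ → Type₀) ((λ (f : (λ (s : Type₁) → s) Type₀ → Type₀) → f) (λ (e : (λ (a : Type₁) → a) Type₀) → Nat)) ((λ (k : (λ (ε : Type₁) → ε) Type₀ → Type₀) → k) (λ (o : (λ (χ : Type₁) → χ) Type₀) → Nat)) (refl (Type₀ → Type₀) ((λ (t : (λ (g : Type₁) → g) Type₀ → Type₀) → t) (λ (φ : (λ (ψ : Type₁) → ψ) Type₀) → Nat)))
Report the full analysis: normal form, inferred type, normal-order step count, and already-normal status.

reduced normal form:
  λ (b : Type₀) → Nat
inferred type:
  Type₀ → Type₀
steps to reach normal form (normal order): 3
started in normal form: no
first contracted redex: a J iota-redex


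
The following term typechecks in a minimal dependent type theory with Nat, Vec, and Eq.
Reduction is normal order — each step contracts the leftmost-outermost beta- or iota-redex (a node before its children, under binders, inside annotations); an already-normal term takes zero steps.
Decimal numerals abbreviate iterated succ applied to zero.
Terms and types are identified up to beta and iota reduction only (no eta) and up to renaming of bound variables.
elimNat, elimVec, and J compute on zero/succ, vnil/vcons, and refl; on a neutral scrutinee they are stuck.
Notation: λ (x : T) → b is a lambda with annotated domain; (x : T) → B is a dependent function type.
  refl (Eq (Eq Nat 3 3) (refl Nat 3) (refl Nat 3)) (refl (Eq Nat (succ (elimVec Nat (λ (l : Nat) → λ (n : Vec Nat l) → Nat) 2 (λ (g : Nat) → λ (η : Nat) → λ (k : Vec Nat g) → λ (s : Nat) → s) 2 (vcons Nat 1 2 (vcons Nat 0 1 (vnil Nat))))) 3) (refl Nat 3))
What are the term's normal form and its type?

reduced normal form:
  refl (Eq (Eq Nat 3 3) (refl Nat 3) (refl Nat 3)) (refl (Eq Nat 3 3) (refl Nat 3))
the term's type:
  Eq (Eq (Eq Nat 3 3) (refl Nat 3) (refl Nat 3)) (refl (Eq Nat 3 3) (refl Nat 3)) (refl (Eq Nat 3 3) (refl Nat 3))


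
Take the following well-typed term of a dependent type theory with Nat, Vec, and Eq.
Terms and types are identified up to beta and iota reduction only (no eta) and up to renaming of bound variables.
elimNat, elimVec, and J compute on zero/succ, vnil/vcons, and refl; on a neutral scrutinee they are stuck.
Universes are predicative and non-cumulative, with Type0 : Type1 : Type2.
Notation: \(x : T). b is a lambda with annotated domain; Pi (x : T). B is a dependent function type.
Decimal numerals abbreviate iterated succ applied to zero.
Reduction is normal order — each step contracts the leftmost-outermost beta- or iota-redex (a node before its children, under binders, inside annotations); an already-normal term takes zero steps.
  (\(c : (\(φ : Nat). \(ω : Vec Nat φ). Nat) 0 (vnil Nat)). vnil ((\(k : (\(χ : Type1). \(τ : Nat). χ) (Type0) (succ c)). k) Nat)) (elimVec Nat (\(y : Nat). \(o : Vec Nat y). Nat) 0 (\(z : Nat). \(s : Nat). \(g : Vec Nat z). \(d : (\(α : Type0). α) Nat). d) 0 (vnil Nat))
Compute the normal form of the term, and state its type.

normal form:
  vnil Nat
inferred type:
  Vec Nat 0
observation: the first redex contracted is a beta-redex; the normal form is reached in 2 normal-order steps.


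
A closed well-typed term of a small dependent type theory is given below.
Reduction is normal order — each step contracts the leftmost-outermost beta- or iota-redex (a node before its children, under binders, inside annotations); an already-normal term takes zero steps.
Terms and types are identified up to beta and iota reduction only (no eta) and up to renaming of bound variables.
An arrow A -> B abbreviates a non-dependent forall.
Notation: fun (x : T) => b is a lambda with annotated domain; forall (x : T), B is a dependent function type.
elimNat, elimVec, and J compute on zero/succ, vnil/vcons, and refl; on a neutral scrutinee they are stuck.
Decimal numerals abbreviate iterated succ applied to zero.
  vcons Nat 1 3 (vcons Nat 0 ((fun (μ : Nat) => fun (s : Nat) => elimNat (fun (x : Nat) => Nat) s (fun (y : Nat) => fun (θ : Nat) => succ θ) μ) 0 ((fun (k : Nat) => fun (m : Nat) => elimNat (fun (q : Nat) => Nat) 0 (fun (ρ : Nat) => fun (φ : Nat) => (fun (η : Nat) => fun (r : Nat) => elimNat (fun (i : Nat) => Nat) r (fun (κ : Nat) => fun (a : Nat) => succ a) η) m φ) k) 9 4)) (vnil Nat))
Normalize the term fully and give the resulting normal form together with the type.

reduced normal form:
  vcons Nat 1 3 (vcons Nat 0 36 (vnil Nat))
the term's type:
  Vec Nat 2
observation: contracting a beta-redex first, the term normalizes in 168 steps.


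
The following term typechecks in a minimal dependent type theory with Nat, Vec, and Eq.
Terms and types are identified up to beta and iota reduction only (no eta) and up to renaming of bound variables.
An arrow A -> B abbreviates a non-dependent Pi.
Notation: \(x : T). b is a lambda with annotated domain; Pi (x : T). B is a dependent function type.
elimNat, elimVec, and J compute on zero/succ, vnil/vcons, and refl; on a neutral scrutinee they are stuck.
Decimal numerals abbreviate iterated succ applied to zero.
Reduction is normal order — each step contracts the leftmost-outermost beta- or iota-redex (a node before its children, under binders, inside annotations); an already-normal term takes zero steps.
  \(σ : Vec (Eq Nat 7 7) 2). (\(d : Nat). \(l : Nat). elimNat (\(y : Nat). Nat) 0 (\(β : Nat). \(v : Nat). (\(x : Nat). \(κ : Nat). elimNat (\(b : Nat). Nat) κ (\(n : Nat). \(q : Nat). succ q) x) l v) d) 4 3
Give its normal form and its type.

resulting normal form:
  \(σ : Vec (Eq Nat 7 7) 2). 12
the term's type:
  Vec (Eq Nat 7 7) 2 -> Nat
observation: normalization takes exactly 63 steps under the normal-order strategy.


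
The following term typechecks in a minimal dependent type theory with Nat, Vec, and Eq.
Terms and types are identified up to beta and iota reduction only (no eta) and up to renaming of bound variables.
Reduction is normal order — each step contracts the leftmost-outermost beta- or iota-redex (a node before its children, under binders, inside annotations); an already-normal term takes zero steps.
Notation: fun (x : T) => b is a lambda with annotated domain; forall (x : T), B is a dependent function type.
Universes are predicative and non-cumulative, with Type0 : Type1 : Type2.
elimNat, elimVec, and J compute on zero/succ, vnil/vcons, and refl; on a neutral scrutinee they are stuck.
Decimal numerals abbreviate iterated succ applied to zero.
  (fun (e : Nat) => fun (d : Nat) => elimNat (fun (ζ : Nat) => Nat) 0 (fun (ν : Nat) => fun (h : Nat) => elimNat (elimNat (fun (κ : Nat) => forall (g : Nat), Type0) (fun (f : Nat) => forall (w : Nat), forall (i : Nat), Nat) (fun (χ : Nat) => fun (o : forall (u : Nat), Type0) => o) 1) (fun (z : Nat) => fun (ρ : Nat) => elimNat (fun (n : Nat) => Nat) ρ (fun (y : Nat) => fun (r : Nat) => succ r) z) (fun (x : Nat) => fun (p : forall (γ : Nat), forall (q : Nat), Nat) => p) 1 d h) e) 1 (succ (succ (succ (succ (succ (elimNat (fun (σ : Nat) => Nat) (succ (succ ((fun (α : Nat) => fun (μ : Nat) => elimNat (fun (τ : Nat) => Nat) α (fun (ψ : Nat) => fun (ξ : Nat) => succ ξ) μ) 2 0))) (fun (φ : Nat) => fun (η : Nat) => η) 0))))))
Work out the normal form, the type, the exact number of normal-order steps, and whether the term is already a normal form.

resulting normal form:
  9
the term's type:
  Nat
normal-order step count: 44
started in normal form: no
first contracted redex: a beta-redex


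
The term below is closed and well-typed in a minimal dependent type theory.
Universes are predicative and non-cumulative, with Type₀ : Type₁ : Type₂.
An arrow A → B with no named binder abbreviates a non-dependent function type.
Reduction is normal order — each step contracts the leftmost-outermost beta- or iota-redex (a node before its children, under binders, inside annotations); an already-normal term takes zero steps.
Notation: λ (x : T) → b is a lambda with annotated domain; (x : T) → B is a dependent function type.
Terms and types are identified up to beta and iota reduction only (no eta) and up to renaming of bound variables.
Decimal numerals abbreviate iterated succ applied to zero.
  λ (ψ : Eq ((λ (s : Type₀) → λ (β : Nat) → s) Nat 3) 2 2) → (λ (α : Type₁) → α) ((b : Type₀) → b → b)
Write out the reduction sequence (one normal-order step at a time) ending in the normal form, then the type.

reduction (normal order):
  λ (ψ : Eq ((λ (s : Type₀) → λ (β : Nat) → s) Nat 3) 2 2) → (λ (α : Type₁) → α) ((b : Type₀) → b → b)
  ~> λ (ψ : Eq ((λ (s : Nat) → Nat) 3) 2 2) → (λ (β : Type₁) → β) ((α : Type₀) → α → α)
  ~> λ (ψ : Eq Nat 2 2) → (λ (s : Type₁) → s) ((β : Type₀) → β → β)
  ~> λ (ψ : Eq Nat 2 2) → (s : Type₀) → s → s
inferred type:
  Eq Nat 2 2 → Type₁


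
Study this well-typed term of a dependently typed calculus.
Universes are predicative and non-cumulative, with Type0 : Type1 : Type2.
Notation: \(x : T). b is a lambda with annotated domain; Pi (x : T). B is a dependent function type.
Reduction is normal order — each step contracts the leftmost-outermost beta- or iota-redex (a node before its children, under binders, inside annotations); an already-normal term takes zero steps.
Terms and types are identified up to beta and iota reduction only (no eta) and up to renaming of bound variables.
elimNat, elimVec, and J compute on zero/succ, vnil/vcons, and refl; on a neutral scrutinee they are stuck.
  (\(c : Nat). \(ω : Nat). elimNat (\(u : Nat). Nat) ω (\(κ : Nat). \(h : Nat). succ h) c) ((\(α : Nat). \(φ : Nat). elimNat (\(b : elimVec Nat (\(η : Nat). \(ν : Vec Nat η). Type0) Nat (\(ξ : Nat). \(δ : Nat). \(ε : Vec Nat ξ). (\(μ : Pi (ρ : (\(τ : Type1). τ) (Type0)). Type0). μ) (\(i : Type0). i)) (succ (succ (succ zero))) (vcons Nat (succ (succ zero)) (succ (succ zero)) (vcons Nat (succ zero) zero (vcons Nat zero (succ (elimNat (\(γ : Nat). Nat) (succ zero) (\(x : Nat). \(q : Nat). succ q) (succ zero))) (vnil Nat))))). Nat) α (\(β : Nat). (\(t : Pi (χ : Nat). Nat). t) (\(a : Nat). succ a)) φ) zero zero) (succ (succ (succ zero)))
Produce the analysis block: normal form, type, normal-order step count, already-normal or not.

reduced normal form:
  succ (succ (succ zero))
inferred type:
  Nat
reduction steps (normal order): 6
term was already normal: no
first redex: a beta-redex


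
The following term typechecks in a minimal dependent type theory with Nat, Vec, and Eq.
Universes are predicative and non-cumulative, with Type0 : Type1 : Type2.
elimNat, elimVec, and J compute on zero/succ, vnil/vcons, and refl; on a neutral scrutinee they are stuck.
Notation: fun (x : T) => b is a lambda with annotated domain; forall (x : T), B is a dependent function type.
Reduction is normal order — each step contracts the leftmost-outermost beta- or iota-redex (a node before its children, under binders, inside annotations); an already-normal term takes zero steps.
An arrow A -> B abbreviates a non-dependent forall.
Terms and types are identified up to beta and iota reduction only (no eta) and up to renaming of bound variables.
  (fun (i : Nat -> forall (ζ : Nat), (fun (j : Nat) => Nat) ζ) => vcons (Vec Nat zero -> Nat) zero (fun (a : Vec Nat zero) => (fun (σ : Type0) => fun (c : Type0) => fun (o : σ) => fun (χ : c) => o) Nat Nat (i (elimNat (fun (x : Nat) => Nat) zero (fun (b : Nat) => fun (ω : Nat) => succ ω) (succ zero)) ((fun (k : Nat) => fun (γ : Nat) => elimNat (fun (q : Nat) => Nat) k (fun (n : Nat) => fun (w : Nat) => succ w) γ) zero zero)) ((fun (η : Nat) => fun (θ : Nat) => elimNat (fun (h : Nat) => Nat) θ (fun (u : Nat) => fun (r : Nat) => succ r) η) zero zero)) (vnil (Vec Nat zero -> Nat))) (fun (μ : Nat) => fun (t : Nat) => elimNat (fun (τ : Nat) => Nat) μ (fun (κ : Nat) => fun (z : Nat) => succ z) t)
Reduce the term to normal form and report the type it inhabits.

resulting normal form:
  vcons (Vec Nat zero -> Nat) zero (fun (i : Vec Nat zero) => succ zero) (vnil (Vec Nat zero -> Nat))
the term's type:
  Vec (Vec Nat zero -> Nat) (succ zero)


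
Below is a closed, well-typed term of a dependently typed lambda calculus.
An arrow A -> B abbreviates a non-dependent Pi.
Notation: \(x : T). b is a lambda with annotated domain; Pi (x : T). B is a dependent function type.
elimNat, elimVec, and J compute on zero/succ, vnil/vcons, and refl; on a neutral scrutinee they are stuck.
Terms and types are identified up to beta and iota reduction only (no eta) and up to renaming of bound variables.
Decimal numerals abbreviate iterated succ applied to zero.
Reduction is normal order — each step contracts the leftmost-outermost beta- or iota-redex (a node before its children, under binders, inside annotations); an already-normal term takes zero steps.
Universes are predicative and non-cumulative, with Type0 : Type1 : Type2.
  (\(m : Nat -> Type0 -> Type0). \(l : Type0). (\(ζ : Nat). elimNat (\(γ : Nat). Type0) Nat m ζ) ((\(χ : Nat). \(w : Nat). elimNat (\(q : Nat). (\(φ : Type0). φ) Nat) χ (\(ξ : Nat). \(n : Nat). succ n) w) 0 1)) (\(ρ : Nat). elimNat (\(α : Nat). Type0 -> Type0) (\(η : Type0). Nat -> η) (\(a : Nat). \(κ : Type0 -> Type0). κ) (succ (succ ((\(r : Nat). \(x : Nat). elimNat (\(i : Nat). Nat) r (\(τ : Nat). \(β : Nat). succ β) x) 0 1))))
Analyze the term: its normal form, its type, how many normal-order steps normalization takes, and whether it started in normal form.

reduced normal form:
  \(m : Type0). Nat -> Nat
type:
  Type0 -> Type0
normal-order step count: 28
term was already normal: no
first contracted redex: a beta-redex


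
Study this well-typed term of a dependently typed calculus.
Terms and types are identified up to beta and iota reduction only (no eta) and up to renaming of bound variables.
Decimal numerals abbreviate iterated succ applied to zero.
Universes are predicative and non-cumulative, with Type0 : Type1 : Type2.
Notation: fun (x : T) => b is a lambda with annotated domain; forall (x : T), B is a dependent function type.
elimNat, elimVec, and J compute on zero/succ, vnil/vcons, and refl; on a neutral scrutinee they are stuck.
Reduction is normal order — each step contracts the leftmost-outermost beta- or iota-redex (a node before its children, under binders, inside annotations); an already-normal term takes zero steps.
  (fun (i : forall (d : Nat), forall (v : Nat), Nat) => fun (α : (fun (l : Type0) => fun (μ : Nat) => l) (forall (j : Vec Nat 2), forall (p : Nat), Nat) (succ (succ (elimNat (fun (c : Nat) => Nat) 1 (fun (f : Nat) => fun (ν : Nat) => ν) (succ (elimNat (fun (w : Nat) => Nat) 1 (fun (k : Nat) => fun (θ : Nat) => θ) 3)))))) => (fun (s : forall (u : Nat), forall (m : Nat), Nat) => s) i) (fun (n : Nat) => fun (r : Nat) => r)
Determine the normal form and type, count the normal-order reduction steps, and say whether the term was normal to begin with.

reduced normal form:
  fun (i : forall (d : Vec Nat 2), forall (v : Nat), Nat) => fun (α : Nat) => fun (l : Nat) => l
the term's type:
  forall (i : forall (d : Vec Nat 2), forall (v : Nat), Nat), forall (α : Nat), forall (l : Nat), Nat
reduction steps (normal order): 4
already normal: no
first redex: a beta-redex


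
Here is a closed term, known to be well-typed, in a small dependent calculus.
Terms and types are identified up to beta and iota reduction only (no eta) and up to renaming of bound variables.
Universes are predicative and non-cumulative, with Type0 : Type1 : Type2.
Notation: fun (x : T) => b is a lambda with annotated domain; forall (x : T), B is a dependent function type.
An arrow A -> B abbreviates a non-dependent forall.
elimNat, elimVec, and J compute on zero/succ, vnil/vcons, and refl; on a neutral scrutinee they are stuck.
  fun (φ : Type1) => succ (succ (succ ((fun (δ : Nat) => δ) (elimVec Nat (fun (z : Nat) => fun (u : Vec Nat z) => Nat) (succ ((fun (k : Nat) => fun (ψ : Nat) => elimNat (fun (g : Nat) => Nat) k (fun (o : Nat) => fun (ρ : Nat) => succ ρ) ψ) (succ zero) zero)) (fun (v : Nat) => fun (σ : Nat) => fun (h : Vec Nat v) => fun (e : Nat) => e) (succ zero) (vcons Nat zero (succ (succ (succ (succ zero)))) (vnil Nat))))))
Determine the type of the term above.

inferred type:
  Type1 -> Nat


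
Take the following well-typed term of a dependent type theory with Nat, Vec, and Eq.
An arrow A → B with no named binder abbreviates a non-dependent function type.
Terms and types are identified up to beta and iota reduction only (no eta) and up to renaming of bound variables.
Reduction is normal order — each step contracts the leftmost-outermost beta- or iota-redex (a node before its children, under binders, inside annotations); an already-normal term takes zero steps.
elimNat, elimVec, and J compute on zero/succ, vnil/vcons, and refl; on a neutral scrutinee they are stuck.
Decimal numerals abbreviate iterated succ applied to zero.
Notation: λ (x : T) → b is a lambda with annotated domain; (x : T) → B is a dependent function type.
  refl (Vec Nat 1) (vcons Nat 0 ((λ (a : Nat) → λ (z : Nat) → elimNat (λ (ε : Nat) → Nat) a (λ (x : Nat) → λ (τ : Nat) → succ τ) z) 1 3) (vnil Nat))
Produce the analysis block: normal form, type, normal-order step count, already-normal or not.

normal form:
  refl (Vec Nat 1) (vcons Nat 0 4 (vnil Nat))
the term's type:
  Eq (Vec Nat 1) (vcons Nat 0 4 (vnil Nat)) (vcons Nat 0 4 (vnil Nat))
steps to reach normal form (normal order): 12
started in normal form: no
first contracted redex: a beta-redex


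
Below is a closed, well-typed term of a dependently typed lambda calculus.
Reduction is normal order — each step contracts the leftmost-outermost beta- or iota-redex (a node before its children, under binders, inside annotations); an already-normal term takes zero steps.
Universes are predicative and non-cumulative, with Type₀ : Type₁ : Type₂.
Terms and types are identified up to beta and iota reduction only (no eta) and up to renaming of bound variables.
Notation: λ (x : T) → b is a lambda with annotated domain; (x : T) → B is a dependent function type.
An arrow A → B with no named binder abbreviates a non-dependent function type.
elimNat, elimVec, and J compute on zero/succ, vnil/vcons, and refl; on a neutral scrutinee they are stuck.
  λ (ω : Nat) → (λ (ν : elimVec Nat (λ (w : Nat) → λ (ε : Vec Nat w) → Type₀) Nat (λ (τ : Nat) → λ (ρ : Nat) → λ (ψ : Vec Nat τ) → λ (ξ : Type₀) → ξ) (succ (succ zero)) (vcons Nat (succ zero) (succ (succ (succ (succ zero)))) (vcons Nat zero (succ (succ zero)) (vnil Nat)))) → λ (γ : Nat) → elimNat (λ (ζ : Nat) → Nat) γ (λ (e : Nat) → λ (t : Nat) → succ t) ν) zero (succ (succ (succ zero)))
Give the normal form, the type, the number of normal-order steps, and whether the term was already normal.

reduced normal form:
  λ (ω : Nat) → succ (succ (succ zero))
inferred type:
  Nat → Nat
normal-order step count: 3
already normal: no
first redex: a beta-redex


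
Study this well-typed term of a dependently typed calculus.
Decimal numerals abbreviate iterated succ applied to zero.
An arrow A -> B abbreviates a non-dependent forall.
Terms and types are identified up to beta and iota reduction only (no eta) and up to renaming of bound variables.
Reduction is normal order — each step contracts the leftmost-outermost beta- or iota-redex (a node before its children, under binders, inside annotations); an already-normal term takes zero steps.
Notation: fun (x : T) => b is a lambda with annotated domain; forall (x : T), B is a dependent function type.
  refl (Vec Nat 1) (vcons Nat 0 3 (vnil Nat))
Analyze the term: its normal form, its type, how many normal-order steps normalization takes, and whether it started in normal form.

resulting normal form:
  refl (Vec Nat 1) (vcons Nat 0 3 (vnil Nat))
inferred type:
  Eq (Vec Nat 1) (vcons Nat 0 3 (vnil Nat)) (vcons Nat 0 3 (vnil Nat))
steps to reach normal form (normal order): 0
started in normal form: yes


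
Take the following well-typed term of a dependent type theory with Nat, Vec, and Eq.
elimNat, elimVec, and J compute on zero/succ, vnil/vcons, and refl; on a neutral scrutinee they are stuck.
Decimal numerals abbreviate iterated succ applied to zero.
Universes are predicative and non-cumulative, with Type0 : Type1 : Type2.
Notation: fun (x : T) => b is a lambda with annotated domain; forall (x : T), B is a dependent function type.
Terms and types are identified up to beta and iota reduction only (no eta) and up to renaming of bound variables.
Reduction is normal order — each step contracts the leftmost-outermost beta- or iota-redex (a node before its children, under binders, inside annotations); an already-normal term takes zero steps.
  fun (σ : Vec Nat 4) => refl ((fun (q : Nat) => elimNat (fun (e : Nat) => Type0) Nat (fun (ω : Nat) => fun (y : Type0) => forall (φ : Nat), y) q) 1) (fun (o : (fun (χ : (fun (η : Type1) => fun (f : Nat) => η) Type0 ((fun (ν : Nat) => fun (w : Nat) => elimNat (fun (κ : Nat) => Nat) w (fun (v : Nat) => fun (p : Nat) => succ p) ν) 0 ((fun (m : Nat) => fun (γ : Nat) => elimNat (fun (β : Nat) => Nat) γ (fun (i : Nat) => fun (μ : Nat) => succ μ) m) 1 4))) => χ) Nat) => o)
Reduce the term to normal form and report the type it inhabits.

resulting normal form:
  fun (σ : Vec Nat 4) => refl (forall (q : Nat), Nat) (fun (e : Nat) => e)
the term's type:
  forall (σ : Vec Nat 4), Eq (forall (q : Nat), Nat) (fun (e : Nat) => e) (fun (ω : Nat) => ω)


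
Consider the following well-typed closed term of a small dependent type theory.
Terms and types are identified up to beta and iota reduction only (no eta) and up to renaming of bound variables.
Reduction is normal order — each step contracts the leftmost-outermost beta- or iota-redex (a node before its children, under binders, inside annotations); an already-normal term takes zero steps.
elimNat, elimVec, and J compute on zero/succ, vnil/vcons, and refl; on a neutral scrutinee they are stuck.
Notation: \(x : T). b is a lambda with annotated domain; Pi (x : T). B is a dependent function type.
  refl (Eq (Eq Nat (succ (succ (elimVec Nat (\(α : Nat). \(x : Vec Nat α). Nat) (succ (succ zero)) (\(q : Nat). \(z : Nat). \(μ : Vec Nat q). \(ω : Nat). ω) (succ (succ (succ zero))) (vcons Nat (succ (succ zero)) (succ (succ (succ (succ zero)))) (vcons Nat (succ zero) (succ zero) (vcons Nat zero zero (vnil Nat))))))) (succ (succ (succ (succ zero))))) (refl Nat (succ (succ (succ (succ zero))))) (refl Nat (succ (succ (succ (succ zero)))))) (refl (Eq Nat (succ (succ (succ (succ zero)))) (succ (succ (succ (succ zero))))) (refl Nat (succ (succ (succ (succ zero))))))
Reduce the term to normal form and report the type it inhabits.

reduced normal form:
  refl (Eq (Eq Nat (succ (succ (succ (succ zero)))) (succ (succ (succ (succ zero))))) (refl Nat (succ (succ (succ (succ zero))))) (refl Nat (succ (succ (succ (succ zero)))))) (refl (Eq Nat (succ (succ (succ (succ zero)))) (succ (succ (succ (succ zero))))) (refl Nat (succ (succ (succ (succ zero))))))
inferred type:
  Eq (Eq (Eq Nat (succ (succ (succ (succ zero)))) (succ (succ (succ (succ zero))))) (refl Nat (succ (succ (succ (succ zero))))) (refl Nat (succ (succ (succ (succ zero)))))) (refl (Eq Nat (succ (succ (succ (succ zero)))) (succ (succ (succ (succ zero))))) (refl Nat (succ (succ (succ (succ zero)))))) (refl (Eq Nat (succ (succ (succ (succ zero)))) (succ (succ (succ (succ zero))))) (refl Nat (succ (succ (succ (succ zero))))))
observation: normalization takes exactly 16 steps under the normal-order strategy.


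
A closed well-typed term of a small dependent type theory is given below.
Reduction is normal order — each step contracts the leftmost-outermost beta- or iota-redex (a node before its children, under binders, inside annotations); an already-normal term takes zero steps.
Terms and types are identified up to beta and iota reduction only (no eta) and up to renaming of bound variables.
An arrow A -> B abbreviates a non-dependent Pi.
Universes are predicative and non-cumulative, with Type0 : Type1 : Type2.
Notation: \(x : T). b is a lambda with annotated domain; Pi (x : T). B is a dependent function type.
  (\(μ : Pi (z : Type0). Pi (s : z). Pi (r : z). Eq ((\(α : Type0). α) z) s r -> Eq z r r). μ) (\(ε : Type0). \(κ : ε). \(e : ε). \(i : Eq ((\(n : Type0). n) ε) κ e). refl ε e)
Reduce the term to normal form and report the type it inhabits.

reduced normal form:
  \(μ : Type0). \(z : μ). \(s : μ). \(r : Eq μ z s). refl μ s
inferred type:
  Pi (μ : Type0). Pi (z : μ). Pi (s : μ). Eq μ z s -> Eq μ s s
observation: contracting a beta-redex first, the term normalizes in 2 steps.


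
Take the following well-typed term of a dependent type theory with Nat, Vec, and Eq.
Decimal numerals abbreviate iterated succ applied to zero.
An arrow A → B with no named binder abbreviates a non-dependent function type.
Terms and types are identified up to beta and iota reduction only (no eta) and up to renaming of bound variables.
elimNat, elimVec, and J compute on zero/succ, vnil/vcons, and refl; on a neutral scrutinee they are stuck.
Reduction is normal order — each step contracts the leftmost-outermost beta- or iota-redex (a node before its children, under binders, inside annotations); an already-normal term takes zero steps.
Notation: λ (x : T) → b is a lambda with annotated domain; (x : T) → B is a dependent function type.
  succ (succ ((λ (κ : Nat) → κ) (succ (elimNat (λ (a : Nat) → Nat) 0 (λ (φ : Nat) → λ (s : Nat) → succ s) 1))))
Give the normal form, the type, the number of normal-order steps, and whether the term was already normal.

normal form:
  4
inferred type:
  Nat
steps to reach normal form (normal order): 5
term was already normal: no
first contracted redex: a beta-redex
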